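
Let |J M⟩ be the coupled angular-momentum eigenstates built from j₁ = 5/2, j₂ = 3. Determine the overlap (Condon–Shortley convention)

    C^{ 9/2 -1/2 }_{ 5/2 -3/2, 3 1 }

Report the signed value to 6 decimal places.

triangle: 1!·4!·5!/11! = 2880/39916800
(j±m)!: 1!·4!·4!·2!·4!·5! = 3317760
prefactor² = (2J+1)·Δ·N² = 184320/77
  k=0: +1/(0!·1!·4!·4!·0!·1!) = 1/576
  k=1: −1/(1!·0!·3!·3!·1!·2!) = -1/72
Σ = -7/576  ⇒  CG² = 184320/77·(-7/576)² = 35/99
CG = −√(35/99) = -0.594588

−√(35/99) = -0.594588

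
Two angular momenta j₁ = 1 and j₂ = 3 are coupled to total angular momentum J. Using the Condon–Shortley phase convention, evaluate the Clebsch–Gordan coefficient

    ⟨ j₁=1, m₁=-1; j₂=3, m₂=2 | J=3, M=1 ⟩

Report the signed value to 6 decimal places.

−√(5/12) ≈ -0.645497

triangle: 1!*1!*5!/8! = 120/40320
(j±m)!: 0!*2!*5!*1!*4!*2! = 11520
prefactor² = (2J+1)*Δ*N² = 240
  k=1: −1/(1!*0!*1!*4!*0!*1!) = -1/24
Σ = -1/24  ⇒  CG² = 240*(-1/24)² = 5/12
CG = −√(5/12) = -0.645497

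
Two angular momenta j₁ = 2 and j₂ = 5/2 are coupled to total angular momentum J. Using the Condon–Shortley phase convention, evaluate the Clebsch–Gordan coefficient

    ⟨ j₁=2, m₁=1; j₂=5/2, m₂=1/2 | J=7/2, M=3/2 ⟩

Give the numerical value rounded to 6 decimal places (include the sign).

+√(2/21) = +0.308607

triangle: 1!×3!×4!/9! = 144/362880
(j±m)!: 3!×1!×3!×2!×5!×2! = 17280
prefactor² = (2J+1)×Δ×N² = 384/7
  k=0: +1/(0!×1!×1!×3!×2!×1!) = 1/12
  k=1: −1/(1!×0!×0!×2!×3!×2!) = -1/24
Σ = 1/24  ⇒  CG² = 384/7×1/24² = 2/21
CG = +√(2/21) = +0.308607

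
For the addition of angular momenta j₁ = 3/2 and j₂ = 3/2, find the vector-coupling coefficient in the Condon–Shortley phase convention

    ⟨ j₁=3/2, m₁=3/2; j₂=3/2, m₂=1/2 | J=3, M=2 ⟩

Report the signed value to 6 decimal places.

j₁+j₂−J=0  J+j₁−j₂=3  J−j₁+j₂=3  j₁+j₂+J+1=7
(j₁±m₁, j₂±m₂, J±M) = (3,0,2,1,5,1)
P² = 72
sum k=0..0:
  [0] +1/12 = 1/12
S = 1/12
C² = P²·S² = 1/2 ; C = +0.707107

+√(1/2) = +0.707107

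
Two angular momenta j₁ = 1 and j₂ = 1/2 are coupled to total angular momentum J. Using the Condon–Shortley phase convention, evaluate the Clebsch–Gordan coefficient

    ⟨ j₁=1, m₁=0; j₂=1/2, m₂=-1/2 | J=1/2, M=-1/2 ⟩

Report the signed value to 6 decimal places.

+0.577350  (= +√(1/3))

√[2·1!1!0!/3! · 1!1!0!1!0!1!] = √(1/3)
  +(−1)^0/∏(0,1,1,0,0,0)! = 1  (running 1)
⟨..|..⟩ = √(1/3)·(1) = +0.577350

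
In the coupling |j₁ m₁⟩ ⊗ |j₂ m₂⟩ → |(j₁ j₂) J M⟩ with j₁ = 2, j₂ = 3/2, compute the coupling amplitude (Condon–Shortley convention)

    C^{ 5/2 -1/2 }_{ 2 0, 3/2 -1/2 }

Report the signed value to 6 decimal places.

√[6·1!3!2!/7! · 2!2!1!2!2!3!] = √(48/35)
  +(−1)^0/∏(0,1,2,1,1,1)! = 1/2  (running 1/2)
  +(−1)^1/∏(1,0,1,0,2,2)! = -1/4  (running 1/4)
⟨..|..⟩ = √(48/35)·(1/4) = +0.292770

+√(3/35) = +0.292770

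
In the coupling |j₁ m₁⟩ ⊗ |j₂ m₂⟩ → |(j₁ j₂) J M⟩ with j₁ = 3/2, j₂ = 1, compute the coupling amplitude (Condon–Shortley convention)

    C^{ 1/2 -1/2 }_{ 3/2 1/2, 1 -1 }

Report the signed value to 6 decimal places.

triangle: 2!*1!*0!/4! = 2/24
(j±m)!: 2!*1!*0!*2!*0!*1! = 4
prefactor² = (2J+1)*Δ*N² = 2/3
  k=0: +1/(0!*2!*1!*0!*0!*0!) = 1/2
Σ = 1/2  ⇒  CG² = 2/3*1/2² = 1/6
CG = +√(1/6) = +0.408248

+√(1/6) = +0.408248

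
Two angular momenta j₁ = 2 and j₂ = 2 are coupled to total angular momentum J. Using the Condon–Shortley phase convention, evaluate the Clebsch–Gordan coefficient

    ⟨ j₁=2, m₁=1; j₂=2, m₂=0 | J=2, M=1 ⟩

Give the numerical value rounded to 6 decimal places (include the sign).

j₁+j₂−J=2  J+j₁−j₂=2  J−j₁+j₂=2  j₁+j₂+J+1=7
(j₁±m₁, j₂±m₂, J±M) = (3,1,2,2,3,1)
P² = 8/7
sum k=0..1:
  [0] +1/4 = 1/4
  [1] −1/2 = -1/2
S = -1/4
C² = P²·S² = 1/14 ; C = -0.267261

−√(1/14) = -0.267261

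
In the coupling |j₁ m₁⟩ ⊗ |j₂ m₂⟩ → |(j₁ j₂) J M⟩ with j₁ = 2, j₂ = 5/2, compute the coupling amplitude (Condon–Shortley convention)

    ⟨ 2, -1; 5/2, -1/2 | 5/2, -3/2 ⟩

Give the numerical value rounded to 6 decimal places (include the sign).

triangle: 2!×2!×3!/8! = 24/40320
(j±m)!: 1!×3!×2!×3!×1!×4! = 1728
prefactor² = (2J+1)×Δ×N² = 216/35
  k=1: −1/(1!×1!×2!×1!×0!×2!) = -1/4
  k=2: +1/(2!×0!×1!×0!×1!×3!) = 1/12
Σ = -1/6  ⇒  CG² = 216/35×(-1/6)² = 6/35
CG = −√(6/35) = -0.414039

−√(6/35) = -0.414039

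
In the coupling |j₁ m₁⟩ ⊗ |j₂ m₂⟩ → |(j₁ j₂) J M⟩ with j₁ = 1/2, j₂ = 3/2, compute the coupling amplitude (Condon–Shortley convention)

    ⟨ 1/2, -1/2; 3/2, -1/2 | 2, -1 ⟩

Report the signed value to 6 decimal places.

+√(3/4) ≈ +0.866025

√[5·0!1!3!/5! · 0!1!1!2!1!3!] = √(3)
  +(−1)^0/∏(0,0,1,1,0,2)! = 1/2  (running 1/2)
⟨..|..⟩ = √(3)·(1/2) = +0.866025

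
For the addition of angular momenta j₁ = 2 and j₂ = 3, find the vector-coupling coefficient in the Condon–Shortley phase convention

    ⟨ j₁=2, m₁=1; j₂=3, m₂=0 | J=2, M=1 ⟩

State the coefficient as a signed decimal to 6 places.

√[5·3!1!3!/8! · 3!1!3!3!3!1!] = √(81/14)
  +(−1)^0/∏(0,3,1,3,0,0)! = 1/36  (running 1/36)
  +(−1)^1/∏(1,2,0,2,1,1)! = -1/4  (running -2/9)
⟨..|..⟩ = √(81/14)·(-2/9) = -0.534522

−√(2/7) ≈ -0.534522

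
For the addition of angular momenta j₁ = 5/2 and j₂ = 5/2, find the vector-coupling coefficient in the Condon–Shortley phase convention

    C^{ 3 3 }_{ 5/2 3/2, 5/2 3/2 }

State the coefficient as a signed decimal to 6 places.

j₁+j₂−J=2  J+j₁−j₂=3  J−j₁+j₂=3  j₁+j₂+J+1=9
(j₁±m₁, j₂±m₂, J±M) = (4,1,4,1,6,0)
P² = 576
sum k=1..1:
  [1] −1/36 = -1/36
S = -1/36
C² = P²·S² = 4/9 ; C = -0.666667

-0.666667  (= −√(4/9))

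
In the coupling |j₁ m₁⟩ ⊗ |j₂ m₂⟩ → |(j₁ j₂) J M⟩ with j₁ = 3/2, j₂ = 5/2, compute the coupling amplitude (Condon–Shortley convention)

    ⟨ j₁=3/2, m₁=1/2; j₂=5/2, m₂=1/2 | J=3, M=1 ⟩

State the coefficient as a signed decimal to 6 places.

+√(1/60) ≈ +0.129099

j₁+j₂−J=1  J+j₁−j₂=2  J−j₁+j₂=4  j₁+j₂+J+1=8
(j₁±m₁, j₂±m₂, J±M) = (2,1,3,2,4,2)
P² = 48/5
sum k=0..1:
  [0] +1/6 = 1/6
  [1] −1/8 = -1/8
S = 1/24
C² = P²·S² = 1/60 ; C = +0.129099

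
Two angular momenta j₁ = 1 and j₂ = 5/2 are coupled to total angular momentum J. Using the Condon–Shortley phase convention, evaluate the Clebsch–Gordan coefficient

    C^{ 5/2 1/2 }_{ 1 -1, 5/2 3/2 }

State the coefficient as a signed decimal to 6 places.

√[6·1!1!4!/7! · 0!2!4!1!3!2!] = √(576/35)
  +(−1)^1/∏(1,0,1,3,0,1)! = -1/6  (running -1/6)
⟨..|..⟩ = √(576/35)·(-1/6) = -0.676123

-0.676123  (= −√(16/35))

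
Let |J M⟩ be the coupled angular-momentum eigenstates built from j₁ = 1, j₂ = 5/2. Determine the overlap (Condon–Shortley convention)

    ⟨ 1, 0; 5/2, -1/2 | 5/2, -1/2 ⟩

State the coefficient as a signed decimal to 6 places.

+√(1/35) ≈ +0.169031

triangle: 1!*1!*4!/7! = 24/5040
(j±m)!: 1!*1!*2!*3!*2!*3! = 144
prefactor² = (2J+1)*Δ*N² = 144/35
  k=0: +1/(0!*1!*1!*2!*0!*2!) = 1/4
  k=1: −1/(1!*0!*0!*1!*1!*3!) = -1/6
Σ = 1/12  ⇒  CG² = 144/35*1/12² = 1/35
CG = +√(1/35) = +0.169031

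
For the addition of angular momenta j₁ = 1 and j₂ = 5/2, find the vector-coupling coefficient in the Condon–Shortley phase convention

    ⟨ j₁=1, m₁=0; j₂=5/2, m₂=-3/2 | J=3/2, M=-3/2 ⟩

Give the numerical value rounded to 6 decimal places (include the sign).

j₁+j₂−J=2  J+j₁−j₂=0  J−j₁+j₂=3  j₁+j₂+J+1=6
(j₁±m₁, j₂±m₂, J±M) = (1,1,1,4,0,3)
P² = 48/5
sum k=1..1:
  [1] −1/6 = -1/6
S = -1/6
C² = P²·S² = 4/15 ; C = -0.516398

−√(4/15) = -0.516398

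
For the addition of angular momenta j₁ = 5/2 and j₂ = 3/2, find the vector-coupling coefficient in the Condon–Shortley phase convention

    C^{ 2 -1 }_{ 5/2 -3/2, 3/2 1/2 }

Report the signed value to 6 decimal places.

√[5·2!3!1!/7! · 1!4!2!1!1!3!] = √(24/7)
  +(−1)^1/∏(1,1,3,1,0,0)! = -1/6  (running -1/6)
  +(−1)^2/∏(2,0,2,0,1,1)! = 1/4  (running 1/12)
⟨..|..⟩ = √(24/7)·(1/12) = +0.154303

+√(1/42) ≈ +0.154303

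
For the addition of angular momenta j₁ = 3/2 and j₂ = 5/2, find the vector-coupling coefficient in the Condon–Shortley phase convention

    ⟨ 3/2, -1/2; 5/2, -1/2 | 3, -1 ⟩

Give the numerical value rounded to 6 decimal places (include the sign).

j₁+j₂−J=1  J+j₁−j₂=2  J−j₁+j₂=4  j₁+j₂+J+1=8
(j₁±m₁, j₂±m₂, J±M) = (1,2,2,3,2,4)
P² = 48/5
sum k=0..1:
  [0] +1/8 = 1/8
  [1] −1/6 = -1/6
S = -1/24
C² = P²·S² = 1/60 ; C = -0.129099

-0.129099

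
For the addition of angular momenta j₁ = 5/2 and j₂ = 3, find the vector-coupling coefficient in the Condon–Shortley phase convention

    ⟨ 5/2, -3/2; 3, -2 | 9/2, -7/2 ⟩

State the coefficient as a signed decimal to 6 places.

+√(1/99) ≈ +0.100504

triangle: 1!×4!×5!/11! = 2880/39916800
(j±m)!: 1!×4!×1!×5!×1!×8! = 116121600
prefactor² = (2J+1)×Δ×N² = 921600/11
  k=0: +1/(0!×1!×4!×1!×0!×4!) = 1/576
  k=1: −1/(1!×0!×3!×0!×1!×5!) = -1/720
Σ = 1/2880  ⇒  CG² = 921600/11×1/2880² = 1/99
CG = +√(1/99) = +0.100504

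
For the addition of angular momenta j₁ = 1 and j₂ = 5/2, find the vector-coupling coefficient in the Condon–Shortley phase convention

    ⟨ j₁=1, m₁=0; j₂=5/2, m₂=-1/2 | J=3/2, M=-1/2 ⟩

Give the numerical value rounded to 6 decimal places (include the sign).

j₁+j₂−J=2  J+j₁−j₂=0  J−j₁+j₂=3  j₁+j₂+J+1=6
(j₁±m₁, j₂±m₂, J±M) = (1,1,2,3,1,2)
P² = 8/5
sum k=1..1:
  [1] −1/2 = -1/2
S = -1/2
C² = P²·S² = 2/5 ; C = -0.632456

-0.632456  (= −√(2/5))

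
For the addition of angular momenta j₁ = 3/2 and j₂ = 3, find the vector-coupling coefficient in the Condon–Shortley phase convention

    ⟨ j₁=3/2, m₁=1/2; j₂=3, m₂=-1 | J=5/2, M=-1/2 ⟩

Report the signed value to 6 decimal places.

−√(1/70) ≈ -0.119523

j₁+j₂−J=2  J+j₁−j₂=1  J−j₁+j₂=4  j₁+j₂+J+1=8
(j₁±m₁, j₂±m₂, J±M) = (2,1,2,4,2,3)
P² = 288/35
sum k=0..1:
  [0] +1/8 = 1/8
  [1] −1/6 = -1/6
S = -1/24
C² = P²·S² = 1/70 ; C = -0.119523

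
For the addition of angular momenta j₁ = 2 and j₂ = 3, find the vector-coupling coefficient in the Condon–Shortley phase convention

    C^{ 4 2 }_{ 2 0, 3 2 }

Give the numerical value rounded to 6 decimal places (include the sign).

triangle: 1!*3!*5!/10! = 720/3628800
(j±m)!: 2!*2!*5!*1!*6!*2! = 691200
prefactor² = (2J+1)*Δ*N² = 8640/7
  k=0: +1/(0!*1!*2!*5!*1!*0!) = 1/240
  k=1: −1/(1!*0!*1!*4!*2!*1!) = -1/48
Σ = -1/60  ⇒  CG² = 8640/7*(-1/60)² = 12/35
CG = −√(12/35) = -0.585540

−√(12/35) = -0.585540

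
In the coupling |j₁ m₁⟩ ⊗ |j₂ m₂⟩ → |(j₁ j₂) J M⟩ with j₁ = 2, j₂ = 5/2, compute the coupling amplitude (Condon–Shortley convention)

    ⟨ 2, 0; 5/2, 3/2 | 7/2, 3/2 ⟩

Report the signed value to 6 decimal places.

-0.534522  (= −√(2/7))

j₁+j₂−J=1  J+j₁−j₂=3  J−j₁+j₂=4  j₁+j₂+J+1=9
(j₁±m₁, j₂±m₂, J±M) = (2,2,4,1,5,2)
P² = 512/7
sum k=0..1:
  [0] +1/48 = 1/48
  [1] −1/12 = -1/12
S = -1/16
C² = P²·S² = 2/7 ; C = -0.534522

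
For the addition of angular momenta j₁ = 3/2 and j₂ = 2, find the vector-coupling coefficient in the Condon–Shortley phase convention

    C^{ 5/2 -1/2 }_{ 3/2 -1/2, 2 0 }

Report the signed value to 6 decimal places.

-0.292770  (= −√(3/35))

√[6·1!2!3!/7! · 1!2!2!2!2!3!] = √(48/35)
  +(−1)^0/∏(0,1,2,2,0,1)! = 1/4  (running 1/4)
  +(−1)^1/∏(1,0,1,1,1,2)! = -1/2  (running -1/4)
⟨..|..⟩ = √(48/35)·(-1/4) = -0.292770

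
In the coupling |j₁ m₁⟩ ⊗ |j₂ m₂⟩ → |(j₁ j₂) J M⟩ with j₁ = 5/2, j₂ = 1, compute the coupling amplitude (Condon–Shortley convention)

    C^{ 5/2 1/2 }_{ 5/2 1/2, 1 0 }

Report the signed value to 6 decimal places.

j₁+j₂−J=1  J+j₁−j₂=4  J−j₁+j₂=1  j₁+j₂+J+1=7
(j₁±m₁, j₂±m₂, J±M) = (3,2,1,1,3,2)
P² = 144/35
sum k=0..1:
  [0] +1/4 = 1/4
  [1] −1/6 = -1/6
S = 1/12
C² = P²·S² = 1/35 ; C = +0.169031

+√(1/35) = +0.169031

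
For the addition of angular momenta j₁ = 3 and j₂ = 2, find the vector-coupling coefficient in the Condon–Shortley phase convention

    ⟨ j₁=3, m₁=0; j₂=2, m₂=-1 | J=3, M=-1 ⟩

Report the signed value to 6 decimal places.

−√(1/30) ≈ -0.182574

j₁+j₂−J=2  J+j₁−j₂=4  J−j₁+j₂=2  j₁+j₂+J+1=9
(j₁±m₁, j₂±m₂, J±M) = (3,3,1,3,2,4)
P² = 96/5
sum k=0..1:
  [0] +1/12 = 1/12
  [1] −1/8 = -1/8
S = -1/24
C² = P²·S² = 1/30 ; C = -0.182574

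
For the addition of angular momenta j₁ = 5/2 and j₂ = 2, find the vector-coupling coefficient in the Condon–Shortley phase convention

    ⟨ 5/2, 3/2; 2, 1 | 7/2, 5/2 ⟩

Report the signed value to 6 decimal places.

+0.125988  (= +√(1/63))

√[8·1!4!3!/9! · 4!1!3!1!6!1!] = √(2304/7)
  +(−1)^0/∏(0,1,1,3,3,0)! = 1/36  (running 1/36)
  +(−1)^1/∏(1,0,0,2,4,1)! = -1/48  (running 1/144)
⟨..|..⟩ = √(2304/7)·(1/144) = +0.125988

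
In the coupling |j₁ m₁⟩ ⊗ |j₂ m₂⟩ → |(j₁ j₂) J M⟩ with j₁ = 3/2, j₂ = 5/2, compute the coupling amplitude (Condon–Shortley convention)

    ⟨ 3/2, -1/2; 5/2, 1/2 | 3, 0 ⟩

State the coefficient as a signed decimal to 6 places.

√[7·1!2!4!/8! · 1!2!3!2!3!3!] = √(36/5)
  +(−1)^0/∏(0,1,2,3,0,1)! = 1/12  (running 1/12)
  +(−1)^1/∏(1,0,1,2,1,2)! = -1/4  (running -1/6)
⟨..|..⟩ = √(36/5)·(-1/6) = -0.447214

−√(1/5) ≈ -0.447214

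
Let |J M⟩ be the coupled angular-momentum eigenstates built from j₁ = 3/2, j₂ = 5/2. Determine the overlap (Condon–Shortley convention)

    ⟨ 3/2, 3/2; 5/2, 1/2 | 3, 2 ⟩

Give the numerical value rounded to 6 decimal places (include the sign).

j₁+j₂−J=1  J+j₁−j₂=2  J−j₁+j₂=4  j₁+j₂+J+1=8
(j₁±m₁, j₂±m₂, J±M) = (3,0,3,2,5,1)
P² = 72
sum k=0..0:
  [0] +1/12 = 1/12
S = 1/12
C² = P²·S² = 1/2 ; C = +0.707107

+0.707107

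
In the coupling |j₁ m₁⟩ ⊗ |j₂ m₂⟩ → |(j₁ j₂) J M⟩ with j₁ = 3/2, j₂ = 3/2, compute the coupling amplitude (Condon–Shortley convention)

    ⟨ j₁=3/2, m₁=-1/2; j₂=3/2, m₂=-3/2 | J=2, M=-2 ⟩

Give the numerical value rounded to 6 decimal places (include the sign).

+√(1/2) ≈ +0.707107

triangle: 1!·2!·2!/6! = 4/720
(j±m)!: 1!·2!·0!·3!·0!·4! = 288
prefactor² = (2J+1)·Δ·N² = 8
  k=0: +1/(0!·1!·2!·0!·0!·2!) = 1/4
Σ = 1/4  ⇒  CG² = 8·1/4² = 1/2
CG = +√(1/2) = +0.707107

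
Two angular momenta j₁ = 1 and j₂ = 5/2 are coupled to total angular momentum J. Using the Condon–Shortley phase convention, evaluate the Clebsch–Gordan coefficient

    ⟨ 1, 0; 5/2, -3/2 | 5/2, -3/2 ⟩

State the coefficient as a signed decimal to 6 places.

+0.507093  (= +√(9/35))

triangle: 1!·1!·4!/7! = 24/5040
(j±m)!: 1!·1!·1!·4!·1!·4! = 576
prefactor² = (2J+1)·Δ·N² = 576/35
  k=0: +1/(0!·1!·1!·1!·0!·3!) = 1/6
  k=1: −1/(1!·0!·0!·0!·1!·4!) = -1/24
Σ = 1/8  ⇒  CG² = 576/35·1/8² = 9/35
CG = +√(9/35) = +0.507093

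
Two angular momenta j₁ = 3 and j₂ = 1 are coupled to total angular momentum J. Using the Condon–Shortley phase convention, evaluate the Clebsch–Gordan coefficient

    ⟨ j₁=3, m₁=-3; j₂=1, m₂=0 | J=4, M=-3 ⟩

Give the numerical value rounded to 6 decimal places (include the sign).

+√(1/4) ≈ +0.500000

√[9·0!6!2!/9! · 0!6!1!1!1!7!] = √(129600)
  +(−1)^0/∏(0,0,6,1,0,1)! = 1/720  (running 1/720)
⟨..|..⟩ = √(129600)·(1/720) = +0.500000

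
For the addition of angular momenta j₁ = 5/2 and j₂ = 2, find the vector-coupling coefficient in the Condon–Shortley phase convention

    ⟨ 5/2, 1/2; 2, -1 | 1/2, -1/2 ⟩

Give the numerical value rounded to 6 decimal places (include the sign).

triangle: 4!·1!·0!/6! = 24/720
(j±m)!: 3!·2!·1!·3!·0!·1! = 72
prefactor² = (2J+1)·Δ·N² = 24/5
  k=1: −1/(1!·3!·1!·0!·0!·0!) = -1/6
Σ = -1/6  ⇒  CG² = 24/5·(-1/6)² = 2/15
CG = −√(2/15) = -0.365148

−√(2/15) ≈ -0.365148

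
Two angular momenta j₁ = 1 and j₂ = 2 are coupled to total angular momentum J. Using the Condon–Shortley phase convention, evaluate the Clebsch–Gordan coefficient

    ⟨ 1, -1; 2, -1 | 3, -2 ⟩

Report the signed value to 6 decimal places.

√[7·0!2!4!/7! · 0!2!1!3!1!5!] = √(96)
  +(−1)^0/∏(0,0,2,1,0,3)! = 1/12  (running 1/12)
⟨..|..⟩ = √(96)·(1/12) = +0.816497

+√(2/3) ≈ +0.816497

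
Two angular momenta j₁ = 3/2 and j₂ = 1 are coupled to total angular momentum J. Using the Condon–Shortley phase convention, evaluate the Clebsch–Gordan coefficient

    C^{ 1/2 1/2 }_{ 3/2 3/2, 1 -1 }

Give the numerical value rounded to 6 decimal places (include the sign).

√[2·2!1!0!/4! · 3!0!0!2!1!0!] = √(2)
  +(−1)^0/∏(0,2,0,0,1,0)! = 1/2  (running 1/2)
⟨..|..⟩ = √(2)·(1/2) = +0.707107

+√(1/2) = +0.707107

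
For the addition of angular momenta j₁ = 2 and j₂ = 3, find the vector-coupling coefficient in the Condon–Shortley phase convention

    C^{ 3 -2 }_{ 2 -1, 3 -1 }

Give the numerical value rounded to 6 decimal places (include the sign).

−√(1/4) ≈ -0.500000

√[7·2!2!4!/9! · 1!3!2!4!1!5!] = √(64)
  +(−1)^1/∏(1,1,2,1,0,3)! = -1/12  (running -1/12)
  +(−1)^2/∏(2,0,1,0,1,4)! = 1/48  (running -1/16)
⟨..|..⟩ = √(64)·(-1/16) = -0.500000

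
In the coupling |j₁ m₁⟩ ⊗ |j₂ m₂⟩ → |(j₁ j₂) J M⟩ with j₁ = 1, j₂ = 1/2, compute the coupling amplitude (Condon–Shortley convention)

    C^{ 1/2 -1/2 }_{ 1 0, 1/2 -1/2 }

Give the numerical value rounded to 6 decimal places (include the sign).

+0.577350  (= +√(1/3))

√[2·1!1!0!/3! · 1!1!0!1!0!1!] = √(1/3)
  +(−1)^0/∏(0,1,1,0,0,0)! = 1  (running 1)
⟨..|..⟩ = √(1/3)·(1) = +0.577350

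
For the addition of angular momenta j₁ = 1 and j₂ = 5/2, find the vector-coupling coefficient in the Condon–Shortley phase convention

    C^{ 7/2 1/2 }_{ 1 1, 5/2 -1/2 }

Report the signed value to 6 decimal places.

j₁+j₂−J=0  J+j₁−j₂=2  J−j₁+j₂=5  j₁+j₂+J+1=8
(j₁±m₁, j₂±m₂, J±M) = (2,0,2,3,4,3)
P² = 1152/7
sum k=0..0:
  [0] +1/24 = 1/24
S = 1/24
C² = P²·S² = 2/7 ; C = +0.534522

+0.534522  (= +√(2/7))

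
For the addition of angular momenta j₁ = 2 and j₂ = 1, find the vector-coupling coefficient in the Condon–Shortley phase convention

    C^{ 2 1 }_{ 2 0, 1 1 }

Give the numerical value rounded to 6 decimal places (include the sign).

√[5·1!3!1!/6! · 2!2!2!0!3!1!] = √(2)
  +(−1)^1/∏(1,0,1,1,2,0)! = -1/2  (running -1/2)
⟨..|..⟩ = √(2)·(-1/2) = -0.707107

-0.707107  (= −√(1/2))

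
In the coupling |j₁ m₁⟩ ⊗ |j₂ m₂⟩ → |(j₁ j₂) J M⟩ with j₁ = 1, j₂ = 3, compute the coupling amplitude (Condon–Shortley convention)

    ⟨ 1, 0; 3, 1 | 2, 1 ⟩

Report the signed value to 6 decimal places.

triangle: 2!*0!*4!/7! = 48/5040
(j±m)!: 1!*1!*4!*2!*3!*1! = 288
prefactor² = (2J+1)*Δ*N² = 96/7
  k=1: −1/(1!*1!*0!*3!*0!*1!) = -1/6
Σ = -1/6  ⇒  CG² = 96/7*(-1/6)² = 8/21
CG = −√(8/21) = -0.617213

-0.617213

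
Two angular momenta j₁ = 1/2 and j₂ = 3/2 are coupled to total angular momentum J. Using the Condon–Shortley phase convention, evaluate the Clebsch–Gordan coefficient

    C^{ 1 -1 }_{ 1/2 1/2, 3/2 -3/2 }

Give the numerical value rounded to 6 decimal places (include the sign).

+√(3/4) ≈ +0.866025

j₁+j₂−J=1  J+j₁−j₂=0  J−j₁+j₂=2  j₁+j₂+J+1=4
(j₁±m₁, j₂±m₂, J±M) = (1,0,0,3,0,2)
P² = 3
sum k=0..0:
  [0] +1/2 = 1/2
S = 1/2
C² = P²·S² = 3/4 ; C = +0.866025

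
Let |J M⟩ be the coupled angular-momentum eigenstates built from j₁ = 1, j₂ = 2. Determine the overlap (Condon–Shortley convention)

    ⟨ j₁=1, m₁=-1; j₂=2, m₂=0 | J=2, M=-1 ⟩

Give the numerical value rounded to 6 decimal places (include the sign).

−√(1/2) = -0.707107

√[5·1!1!3!/6! · 0!2!2!2!1!3!] = √(2)
  +(−1)^1/∏(1,0,1,1,0,2)! = -1/2  (running -1/2)
⟨..|..⟩ = √(2)·(-1/2) = -0.707107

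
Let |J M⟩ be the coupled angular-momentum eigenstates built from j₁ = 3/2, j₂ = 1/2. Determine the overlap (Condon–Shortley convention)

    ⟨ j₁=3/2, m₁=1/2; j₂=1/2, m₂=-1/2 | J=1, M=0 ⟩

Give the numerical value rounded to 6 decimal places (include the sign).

+0.707107  (= +√(1/2))

triangle: 1!*2!*0!/4! = 2/24
(j±m)!: 2!*1!*0!*1!*1!*1! = 2
prefactor² = (2J+1)*Δ*N² = 1/2
  k=0: +1/(0!*1!*1!*0!*1!*0!) = 1
Σ = 1  ⇒  CG² = 1/2*1² = 1/2
CG = +√(1/2) = +0.707107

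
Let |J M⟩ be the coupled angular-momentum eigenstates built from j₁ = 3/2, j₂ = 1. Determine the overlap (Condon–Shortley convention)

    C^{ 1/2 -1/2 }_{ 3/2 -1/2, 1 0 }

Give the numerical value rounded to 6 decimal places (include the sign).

-0.577350  (= −√(1/3))

j₁+j₂−J=2  J+j₁−j₂=1  J−j₁+j₂=0  j₁+j₂+J+1=4
(j₁±m₁, j₂±m₂, J±M) = (1,2,1,1,0,1)
P² = 1/3
sum k=1..1:
  [1] −1/1 = -1
S = -1
C² = P²·S² = 1/3 ; C = -0.577350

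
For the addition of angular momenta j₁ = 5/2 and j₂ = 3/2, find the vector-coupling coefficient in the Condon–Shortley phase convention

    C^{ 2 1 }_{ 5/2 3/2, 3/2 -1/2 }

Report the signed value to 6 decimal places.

j₁+j₂−J=2  J+j₁−j₂=3  J−j₁+j₂=1  j₁+j₂+J+1=7
(j₁±m₁, j₂±m₂, J±M) = (4,1,1,2,3,1)
P² = 24/7
sum k=0..1:
  [0] +1/4 = 1/4
  [1] −1/6 = -1/6
S = 1/12
C² = P²·S² = 1/42 ; C = +0.154303

+0.154303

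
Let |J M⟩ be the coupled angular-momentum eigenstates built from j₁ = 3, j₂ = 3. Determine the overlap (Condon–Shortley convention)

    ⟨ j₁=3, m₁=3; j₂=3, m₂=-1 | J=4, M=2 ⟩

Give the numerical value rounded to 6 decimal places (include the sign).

+0.592157  (= +√(27/77))

j₁+j₂−J=2  J+j₁−j₂=4  J−j₁+j₂=4  j₁+j₂+J+1=11
(j₁±m₁, j₂±m₂, J±M) = (6,0,2,4,6,2)
P² = 995328/77
sum k=0..0:
  [0] +1/192 = 1/192
S = 1/192
C² = P²·S² = 27/77 ; C = +0.592157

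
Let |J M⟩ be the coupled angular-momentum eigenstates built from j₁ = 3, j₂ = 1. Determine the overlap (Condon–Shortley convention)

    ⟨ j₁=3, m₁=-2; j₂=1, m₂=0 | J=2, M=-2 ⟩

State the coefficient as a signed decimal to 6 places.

√[5·2!4!0!/7! · 1!5!1!1!0!4!] = √(960/7)
  +(−1)^1/∏(1,1,4,0,0,0)! = -1/24  (running -1/24)
⟨..|..⟩ = √(960/7)·(-1/24) = -0.487950

−√(5/21) ≈ -0.487950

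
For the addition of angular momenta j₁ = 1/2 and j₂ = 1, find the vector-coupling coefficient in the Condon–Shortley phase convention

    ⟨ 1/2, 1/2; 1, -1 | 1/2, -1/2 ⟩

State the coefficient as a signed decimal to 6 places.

j₁+j₂−J=1  J+j₁−j₂=0  J−j₁+j₂=1  j₁+j₂+J+1=3
(j₁±m₁, j₂±m₂, J±M) = (1,0,0,2,0,1)
P² = 2/3
sum k=0..0:
  [0] +1/1 = 1
S = 1
C² = P²·S² = 2/3 ; C = +0.816497

+√(2/3) = +0.816497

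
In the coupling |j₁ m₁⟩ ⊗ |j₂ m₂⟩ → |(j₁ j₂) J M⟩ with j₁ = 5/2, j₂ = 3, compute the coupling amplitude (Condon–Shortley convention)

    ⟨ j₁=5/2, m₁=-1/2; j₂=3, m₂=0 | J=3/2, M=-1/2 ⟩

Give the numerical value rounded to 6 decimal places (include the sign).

√[4·4!1!2!/8! · 2!3!3!3!1!2!] = √(144/35)
  +(−1)^2/∏(2,2,1,1,0,1)! = 1/4  (running 1/4)
  +(−1)^3/∏(3,1,0,0,1,2)! = -1/12  (running 1/6)
⟨..|..⟩ = √(144/35)·(1/6) = +0.338062

+0.338062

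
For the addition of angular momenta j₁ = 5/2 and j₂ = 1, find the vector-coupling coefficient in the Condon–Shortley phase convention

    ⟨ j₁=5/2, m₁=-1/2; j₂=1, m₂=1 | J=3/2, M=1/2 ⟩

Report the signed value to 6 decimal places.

j₁+j₂−J=2  J+j₁−j₂=3  J−j₁+j₂=0  j₁+j₂+J+1=6
(j₁±m₁, j₂±m₂, J±M) = (2,3,2,0,2,1)
P² = 16/5
sum k=2..2:
  [2] +1/4 = 1/4
S = 1/4
C² = P²·S² = 1/5 ; C = +0.447214

+0.447214  (= +√(1/5))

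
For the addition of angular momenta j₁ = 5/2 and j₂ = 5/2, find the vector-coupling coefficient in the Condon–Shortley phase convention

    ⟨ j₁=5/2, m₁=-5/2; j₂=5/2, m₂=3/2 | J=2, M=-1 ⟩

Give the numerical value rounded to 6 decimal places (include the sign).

√[5·3!2!2!/8! · 0!5!4!1!1!3!] = √(360/7)
  +(−1)^3/∏(3,0,2,1,0,1)! = -1/12  (running -1/12)
⟨..|..⟩ = √(360/7)·(-1/12) = -0.597614

-0.597614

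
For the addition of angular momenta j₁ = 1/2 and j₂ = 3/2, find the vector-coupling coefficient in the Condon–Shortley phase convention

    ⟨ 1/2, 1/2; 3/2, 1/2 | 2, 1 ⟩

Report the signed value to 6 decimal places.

√[5·0!1!3!/5! · 1!0!2!1!3!1!] = √(3)
  +(−1)^0/∏(0,0,0,2,1,1)! = 1/2  (running 1/2)
⟨..|..⟩ = √(3)·(1/2) = +0.866025

+0.866025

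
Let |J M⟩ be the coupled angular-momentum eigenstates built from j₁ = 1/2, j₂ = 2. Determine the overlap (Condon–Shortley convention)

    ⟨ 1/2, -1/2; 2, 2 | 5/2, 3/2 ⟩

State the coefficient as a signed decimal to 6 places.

+√(1/5) ≈ +0.447214

√[6·0!1!4!/6! · 0!1!4!0!4!1!] = √(576/5)
  +(−1)^0/∏(0,0,1,4,0,0)! = 1/24  (running 1/24)
⟨..|..⟩ = √(576/5)·(1/24) = +0.447214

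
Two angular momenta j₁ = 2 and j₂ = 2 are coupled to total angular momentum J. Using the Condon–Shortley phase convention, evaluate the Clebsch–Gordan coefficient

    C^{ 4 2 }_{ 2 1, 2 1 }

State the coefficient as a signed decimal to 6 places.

+0.755929  (= +√(4/7))

triangle: 0!×4!×4!/9! = 576/362880
(j±m)!: 3!×1!×3!×1!×6!×2! = 51840
prefactor² = (2J+1)×Δ×N² = 5184/7
  k=0: +1/(0!×0!×1!×3!×3!×1!) = 1/36
Σ = 1/36  ⇒  CG² = 5184/7×1/36² = 4/7
CG = +√(4/7) = +0.755929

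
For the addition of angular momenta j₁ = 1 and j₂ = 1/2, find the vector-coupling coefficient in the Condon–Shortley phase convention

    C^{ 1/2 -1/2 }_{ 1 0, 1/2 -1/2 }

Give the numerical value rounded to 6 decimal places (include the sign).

+0.577350  (= +√(1/3))

j₁+j₂−J=1  J+j₁−j₂=1  J−j₁+j₂=0  j₁+j₂+J+1=3
(j₁±m₁, j₂±m₂, J±M) = (1,1,0,1,0,1)
P² = 1/3
sum k=0..0:
  [0] +1/1 = 1
S = 1
C² = P²·S² = 1/3 ; C = +0.577350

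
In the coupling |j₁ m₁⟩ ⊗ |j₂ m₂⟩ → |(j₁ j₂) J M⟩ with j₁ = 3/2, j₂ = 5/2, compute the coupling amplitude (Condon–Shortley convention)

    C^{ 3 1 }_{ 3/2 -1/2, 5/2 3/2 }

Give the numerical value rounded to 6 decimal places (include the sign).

√[7·1!2!4!/8! · 1!2!4!1!4!2!] = √(96/5)
  +(−1)^0/∏(0,1,2,4,0,0)! = 1/48  (running 1/48)
  +(−1)^1/∏(1,0,1,3,1,1)! = -1/6  (running -7/48)
⟨..|..⟩ = √(96/5)·(-7/48) = -0.639010

−√(49/120) = -0.639010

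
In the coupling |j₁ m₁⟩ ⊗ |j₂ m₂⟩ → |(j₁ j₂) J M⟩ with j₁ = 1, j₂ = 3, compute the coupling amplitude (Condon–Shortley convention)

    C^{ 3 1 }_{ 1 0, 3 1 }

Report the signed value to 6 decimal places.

triangle: 1!·1!·5!/8! = 120/40320
(j±m)!: 1!·1!·4!·2!·4!·2! = 2304
prefactor² = (2J+1)·Δ·N² = 48
  k=0: +1/(0!·1!·1!·4!·0!·1!) = 1/24
  k=1: −1/(1!·0!·0!·3!·1!·2!) = -1/12
Σ = -1/24  ⇒  CG² = 48·(-1/24)² = 1/12
CG = −√(1/12) = -0.288675

−√(1/12) ≈ -0.288675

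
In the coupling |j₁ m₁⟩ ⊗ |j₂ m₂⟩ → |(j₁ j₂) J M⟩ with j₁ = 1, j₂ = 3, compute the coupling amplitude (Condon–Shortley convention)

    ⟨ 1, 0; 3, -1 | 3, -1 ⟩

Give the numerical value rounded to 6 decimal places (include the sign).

+√(1/12) ≈ +0.288675

j₁+j₂−J=1  J+j₁−j₂=1  J−j₁+j₂=5  j₁+j₂+J+1=8
(j₁±m₁, j₂±m₂, J±M) = (1,1,2,4,2,4)
P² = 48
sum k=0..1:
  [0] +1/12 = 1/12
  [1] −1/24 = -1/24
S = 1/24
C² = P²·S² = 1/12 ; C = +0.288675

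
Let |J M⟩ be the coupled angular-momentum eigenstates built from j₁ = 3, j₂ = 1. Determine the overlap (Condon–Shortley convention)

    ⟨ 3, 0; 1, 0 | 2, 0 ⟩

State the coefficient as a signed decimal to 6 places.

−√(3/7) = -0.654654

√[5·2!4!0!/7! · 3!3!1!1!2!2!] = √(48/7)
  +(−1)^1/∏(1,1,2,0,2,0)! = -1/4  (running -1/4)
⟨..|..⟩ = √(48/7)·(-1/4) = -0.654654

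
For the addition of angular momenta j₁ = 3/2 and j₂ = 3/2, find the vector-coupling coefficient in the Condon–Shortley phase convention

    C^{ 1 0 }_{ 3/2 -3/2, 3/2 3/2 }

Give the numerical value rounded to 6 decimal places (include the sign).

triangle: 2!·1!·1!/5! = 2/120
(j±m)!: 0!·3!·3!·0!·1!·1! = 36
prefactor² = (2J+1)·Δ·N² = 9/5
  k=2: +1/(2!·0!·1!·1!·0!·0!) = 1/2
Σ = 1/2  ⇒  CG² = 9/5·1/2² = 9/20
CG = +√(9/20) = +0.670820

+√(9/20) ≈ +0.670820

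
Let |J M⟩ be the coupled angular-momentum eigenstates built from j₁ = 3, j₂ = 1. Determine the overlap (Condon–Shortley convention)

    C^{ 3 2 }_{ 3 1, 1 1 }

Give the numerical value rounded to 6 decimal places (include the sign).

-0.645497  (= −√(5/12))

√[7·1!5!1!/8! · 4!2!2!0!5!1!] = √(240)
  +(−1)^1/∏(1,0,1,1,4,0)! = -1/24  (running -1/24)
⟨..|..⟩ = √(240)·(-1/24) = -0.645497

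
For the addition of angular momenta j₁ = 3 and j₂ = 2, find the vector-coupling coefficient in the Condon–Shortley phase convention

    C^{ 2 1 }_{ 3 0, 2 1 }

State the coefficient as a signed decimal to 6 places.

√[5·3!3!1!/8! · 3!3!3!1!3!1!] = √(81/14)
  +(−1)^2/∏(2,1,1,1,2,0)! = 1/4  (running 1/4)
  +(−1)^3/∏(3,0,0,0,3,1)! = -1/36  (running 2/9)
⟨..|..⟩ = √(81/14)·(2/9) = +0.534522

+√(2/7) = +0.534522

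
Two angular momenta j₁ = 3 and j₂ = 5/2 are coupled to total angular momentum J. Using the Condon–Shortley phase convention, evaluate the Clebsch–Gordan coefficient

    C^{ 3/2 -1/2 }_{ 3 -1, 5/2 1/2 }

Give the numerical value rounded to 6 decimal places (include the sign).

-0.097590

√[4·4!2!1!/8! · 2!4!3!2!1!2!] = √(192/35)
  +(−1)^2/∏(2,2,2,1,0,0)! = 1/8  (running 1/8)
  +(−1)^3/∏(3,1,1,0,1,1)! = -1/6  (running -1/24)
⟨..|..⟩ = √(192/35)·(-1/24) = -0.097590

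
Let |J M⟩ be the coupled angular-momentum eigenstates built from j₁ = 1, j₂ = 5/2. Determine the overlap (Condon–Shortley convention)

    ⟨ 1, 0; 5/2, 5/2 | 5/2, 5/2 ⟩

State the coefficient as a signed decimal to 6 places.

-0.845154  (= −√(5/7))

√[6·1!1!4!/7! · 1!1!5!0!5!0!] = √(2880/7)
  +(−1)^1/∏(1,0,0,4,1,0)! = -1/24  (running -1/24)
⟨..|..⟩ = √(2880/7)·(-1/24) = -0.845154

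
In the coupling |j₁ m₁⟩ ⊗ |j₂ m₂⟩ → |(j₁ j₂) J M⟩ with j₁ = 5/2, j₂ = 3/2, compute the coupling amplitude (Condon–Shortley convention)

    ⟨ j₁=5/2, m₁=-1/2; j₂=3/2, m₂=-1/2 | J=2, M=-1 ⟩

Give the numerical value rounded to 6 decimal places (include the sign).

−√(25/84) ≈ -0.545545

j₁+j₂−J=2  J+j₁−j₂=3  J−j₁+j₂=1  j₁+j₂+J+1=7
(j₁±m₁, j₂±m₂, J±M) = (2,3,1,2,1,3)
P² = 12/7
sum k=0..1:
  [0] +1/12 = 1/12
  [1] −1/2 = -1/2
S = -5/12
C² = P²·S² = 25/84 ; C = -0.545545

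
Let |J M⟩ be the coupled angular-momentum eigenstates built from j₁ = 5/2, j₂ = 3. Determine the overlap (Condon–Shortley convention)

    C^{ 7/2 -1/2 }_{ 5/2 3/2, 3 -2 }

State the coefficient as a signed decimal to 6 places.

+√(20/63) = +0.563436

√[8·2!3!4!/10! · 4!1!1!5!3!4!] = √(9216/35)
  +(−1)^0/∏(0,2,1,1,2,3)! = 1/24  (running 1/24)
  +(−1)^1/∏(1,1,0,0,3,4)! = -1/144  (running 5/144)
⟨..|..⟩ = √(9216/35)·(5/144) = +0.563436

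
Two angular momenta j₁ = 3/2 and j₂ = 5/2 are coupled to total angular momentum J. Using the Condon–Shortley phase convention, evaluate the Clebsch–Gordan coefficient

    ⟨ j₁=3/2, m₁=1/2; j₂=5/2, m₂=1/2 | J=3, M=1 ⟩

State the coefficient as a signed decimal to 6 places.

+0.129099  (= +√(1/60))

j₁+j₂−J=1  J+j₁−j₂=2  J−j₁+j₂=4  j₁+j₂+J+1=8
(j₁±m₁, j₂±m₂, J±M) = (2,1,3,2,4,2)
P² = 48/5
sum k=0..1:
  [0] +1/6 = 1/6
  [1] −1/8 = -1/8
S = 1/24
C² = P²·S² = 1/60 ; C = +0.129099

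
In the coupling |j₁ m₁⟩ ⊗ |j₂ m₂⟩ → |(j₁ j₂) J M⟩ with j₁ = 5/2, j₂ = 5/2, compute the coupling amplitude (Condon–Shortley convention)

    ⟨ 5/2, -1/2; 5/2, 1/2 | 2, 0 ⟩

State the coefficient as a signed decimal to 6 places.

√[5·3!2!2!/8! · 2!3!3!2!2!2!] = √(12/7)
  +(−1)^1/∏(1,2,2,2,0,0)! = -1/8  (running -1/8)
  +(−1)^2/∏(2,1,1,1,1,1)! = 1/2  (running 3/8)
  +(−1)^3/∏(3,0,0,0,2,2)! = -1/24  (running 1/3)
⟨..|..⟩ = √(12/7)·(1/3) = +0.436436

+√(4/21) ≈ +0.436436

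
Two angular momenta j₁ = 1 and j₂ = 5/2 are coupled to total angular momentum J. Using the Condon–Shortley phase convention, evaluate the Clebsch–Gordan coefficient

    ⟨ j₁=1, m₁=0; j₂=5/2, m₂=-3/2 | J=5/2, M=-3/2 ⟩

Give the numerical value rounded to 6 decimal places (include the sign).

+0.507093  (= +√(9/35))

triangle: 1!*1!*4!/7! = 24/5040
(j±m)!: 1!*1!*1!*4!*1!*4! = 576
prefactor² = (2J+1)*Δ*N² = 576/35
  k=0: +1/(0!*1!*1!*1!*0!*3!) = 1/6
  k=1: −1/(1!*0!*0!*0!*1!*4!) = -1/24
Σ = 1/8  ⇒  CG² = 576/35*1/8² = 9/35
CG = +√(9/35) = +0.507093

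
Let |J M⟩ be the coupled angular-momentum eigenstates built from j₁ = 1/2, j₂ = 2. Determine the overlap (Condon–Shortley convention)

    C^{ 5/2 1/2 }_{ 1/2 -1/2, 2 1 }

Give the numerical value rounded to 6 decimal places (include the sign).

triangle: 0!×1!×4!/6! = 24/720
(j±m)!: 0!×1!×3!×1!×3!×2! = 72
prefactor² = (2J+1)×Δ×N² = 72/5
  k=0: +1/(0!×0!×1!×3!×0!×1!) = 1/6
Σ = 1/6  ⇒  CG² = 72/5×1/6² = 2/5
CG = +√(2/5) = +0.632456

+0.632456  (= +√(2/5))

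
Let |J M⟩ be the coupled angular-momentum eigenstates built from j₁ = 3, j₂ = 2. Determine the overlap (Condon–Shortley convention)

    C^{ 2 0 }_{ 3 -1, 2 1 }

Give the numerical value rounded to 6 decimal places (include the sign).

+0.377964

√[5·3!3!1!/8! · 2!4!3!1!2!2!] = √(36/7)
  +(−1)^2/∏(2,1,2,1,1,0)! = 1/4  (running 1/4)
  +(−1)^3/∏(3,0,1,0,2,1)! = -1/12  (running 1/6)
⟨..|..⟩ = √(36/7)·(1/6) = +0.377964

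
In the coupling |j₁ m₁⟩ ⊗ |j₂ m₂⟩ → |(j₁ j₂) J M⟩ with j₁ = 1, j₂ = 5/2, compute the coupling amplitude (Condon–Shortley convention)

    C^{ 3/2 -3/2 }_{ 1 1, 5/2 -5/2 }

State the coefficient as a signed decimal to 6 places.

triangle: 2!×0!×3!/6! = 12/720
(j±m)!: 2!×0!×0!×5!×0!×3! = 1440
prefactor² = (2J+1)×Δ×N² = 96
  k=0: +1/(0!×2!×0!×0!×0!×3!) = 1/12
Σ = 1/12  ⇒  CG² = 96×1/12² = 2/3
CG = +√(2/3) = +0.816497

+0.816497  (= +√(2/3))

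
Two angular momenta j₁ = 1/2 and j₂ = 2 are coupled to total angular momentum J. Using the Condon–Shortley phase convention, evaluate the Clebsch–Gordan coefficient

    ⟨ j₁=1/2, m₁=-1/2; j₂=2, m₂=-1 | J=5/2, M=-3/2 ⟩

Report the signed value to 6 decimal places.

+√(4/5) = +0.894427

√[6·0!1!4!/6! · 0!1!1!3!1!4!] = √(144/5)
  +(−1)^0/∏(0,0,1,1,0,3)! = 1/6  (running 1/6)
⟨..|..⟩ = √(144/5)·(1/6) = +0.894427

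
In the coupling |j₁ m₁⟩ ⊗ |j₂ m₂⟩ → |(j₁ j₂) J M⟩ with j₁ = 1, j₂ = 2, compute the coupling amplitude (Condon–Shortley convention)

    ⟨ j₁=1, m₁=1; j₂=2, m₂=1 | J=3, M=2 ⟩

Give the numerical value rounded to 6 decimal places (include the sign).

+0.816497  (= +√(2/3))

j₁+j₂−J=0  J+j₁−j₂=2  J−j₁+j₂=4  j₁+j₂+J+1=7
(j₁±m₁, j₂±m₂, J±M) = (2,0,3,1,5,1)
P² = 96
sum k=0..0:
  [0] +1/12 = 1/12
S = 1/12
C² = P²·S² = 2/3 ; C = +0.816497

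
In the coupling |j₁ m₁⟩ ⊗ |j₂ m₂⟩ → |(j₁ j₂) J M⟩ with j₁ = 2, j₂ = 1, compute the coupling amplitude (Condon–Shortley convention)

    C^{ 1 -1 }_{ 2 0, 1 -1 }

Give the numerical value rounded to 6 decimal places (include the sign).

triangle: 2!×2!×0!/5! = 4/120
(j±m)!: 2!×2!×0!×2!×0!×2! = 16
prefactor² = (2J+1)×Δ×N² = 8/5
  k=0: +1/(0!×2!×2!×0!×0!×0!) = 1/4
Σ = 1/4  ⇒  CG² = 8/5×1/4² = 1/10
CG = +√(1/10) = +0.316228

+√(1/10) = +0.316228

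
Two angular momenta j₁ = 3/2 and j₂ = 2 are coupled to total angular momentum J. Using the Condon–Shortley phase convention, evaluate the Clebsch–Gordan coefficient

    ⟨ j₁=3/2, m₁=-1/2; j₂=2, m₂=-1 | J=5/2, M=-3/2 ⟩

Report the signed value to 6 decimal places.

triangle: 1!×2!×3!/7! = 12/5040
(j±m)!: 1!×2!×1!×3!×1!×4! = 288
prefactor² = (2J+1)×Δ×N² = 144/35
  k=0: +1/(0!×1!×2!×1!×0!×2!) = 1/4
  k=1: −1/(1!×0!×1!×0!×1!×3!) = -1/6
Σ = 1/12  ⇒  CG² = 144/35×1/12² = 1/35
CG = +√(1/35) = +0.169031

+0.169031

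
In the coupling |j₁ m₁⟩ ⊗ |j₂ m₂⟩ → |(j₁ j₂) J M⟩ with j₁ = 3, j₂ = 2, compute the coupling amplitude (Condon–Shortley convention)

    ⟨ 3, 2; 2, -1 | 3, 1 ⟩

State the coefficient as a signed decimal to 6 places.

triangle: 2!*4!*2!/9! = 96/362880
(j±m)!: 5!*1!*1!*3!*4!*2! = 34560
prefactor² = (2J+1)*Δ*N² = 64
  k=0: +1/(0!*2!*1!*1!*3!*1!) = 1/12
  k=1: −1/(1!*1!*0!*0!*4!*2!) = -1/48
Σ = 1/16  ⇒  CG² = 64*1/16² = 1/4
CG = +√(1/4) = +0.500000

+0.500000  (= +√(1/4))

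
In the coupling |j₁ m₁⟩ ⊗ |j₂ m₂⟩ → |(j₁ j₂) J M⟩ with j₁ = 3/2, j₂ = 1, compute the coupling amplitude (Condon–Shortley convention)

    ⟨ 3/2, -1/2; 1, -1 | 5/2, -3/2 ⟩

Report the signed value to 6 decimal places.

√[6·0!3!2!/6! · 1!2!0!2!1!4!] = √(48/5)
  +(−1)^0/∏(0,0,2,0,1,2)! = 1/4  (running 1/4)
⟨..|..⟩ = √(48/5)·(1/4) = +0.774597

+√(3/5) = +0.774597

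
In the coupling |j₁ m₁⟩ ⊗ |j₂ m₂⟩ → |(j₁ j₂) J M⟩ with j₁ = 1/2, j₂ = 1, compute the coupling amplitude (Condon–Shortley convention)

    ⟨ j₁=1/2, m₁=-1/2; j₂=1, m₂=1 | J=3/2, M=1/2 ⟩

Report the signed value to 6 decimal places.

triangle: 0!*1!*2!/4! = 2/24
(j±m)!: 0!*1!*2!*0!*2!*1! = 4
prefactor² = (2J+1)*Δ*N² = 4/3
  k=0: +1/(0!*0!*1!*2!*0!*0!) = 1/2
Σ = 1/2  ⇒  CG² = 4/3*1/2² = 1/3
CG = +√(1/3) = +0.577350

+√(1/3) = +0.577350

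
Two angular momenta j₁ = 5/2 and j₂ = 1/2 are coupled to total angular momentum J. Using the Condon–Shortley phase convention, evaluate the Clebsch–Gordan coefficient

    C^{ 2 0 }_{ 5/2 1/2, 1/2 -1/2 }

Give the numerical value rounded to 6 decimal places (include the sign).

j₁+j₂−J=1  J+j₁−j₂=4  J−j₁+j₂=0  j₁+j₂+J+1=6
(j₁±m₁, j₂±m₂, J±M) = (3,2,0,1,2,2)
P² = 8
sum k=0..0:
  [0] +1/4 = 1/4
S = 1/4
C² = P²·S² = 1/2 ; C = +0.707107

+√(1/2) = +0.707107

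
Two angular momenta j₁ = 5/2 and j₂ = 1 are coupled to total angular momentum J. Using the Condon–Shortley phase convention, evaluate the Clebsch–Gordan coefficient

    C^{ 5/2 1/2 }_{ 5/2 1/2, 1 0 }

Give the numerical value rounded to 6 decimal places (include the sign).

j₁+j₂−J=1  J+j₁−j₂=4  J−j₁+j₂=1  j₁+j₂+J+1=7
(j₁±m₁, j₂±m₂, J±M) = (3,2,1,1,3,2)
P² = 144/35
sum k=0..1:
  [0] +1/4 = 1/4
  [1] −1/6 = -1/6
S = 1/12
C² = P²·S² = 1/35 ; C = +0.169031

+√(1/35) ≈ +0.169031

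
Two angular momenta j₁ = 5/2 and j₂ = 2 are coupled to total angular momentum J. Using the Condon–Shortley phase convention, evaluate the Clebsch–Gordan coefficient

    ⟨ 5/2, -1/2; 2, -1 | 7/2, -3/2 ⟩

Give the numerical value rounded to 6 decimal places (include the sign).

triangle: 1!·4!·3!/9! = 144/362880
(j±m)!: 2!·3!·1!·3!·2!·5! = 17280
prefactor² = (2J+1)·Δ·N² = 384/7
  k=0: +1/(0!·1!·3!·1!·1!·2!) = 1/12
  k=1: −1/(1!·0!·2!·0!·2!·3!) = -1/24
Σ = 1/24  ⇒  CG² = 384/7·1/24² = 2/21
CG = +√(2/21) = +0.308607

+√(2/21) = +0.308607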